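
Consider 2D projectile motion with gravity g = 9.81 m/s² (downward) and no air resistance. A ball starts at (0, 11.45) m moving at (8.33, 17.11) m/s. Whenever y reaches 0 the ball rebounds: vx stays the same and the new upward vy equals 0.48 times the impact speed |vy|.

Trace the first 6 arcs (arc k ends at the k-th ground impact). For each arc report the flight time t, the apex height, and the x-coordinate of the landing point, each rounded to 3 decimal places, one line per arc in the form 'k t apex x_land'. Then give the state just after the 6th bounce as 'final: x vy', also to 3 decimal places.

1 4.063 26.371 33.843
2 2.226 6.076 52.386
3 1.068 1.400 61.286
4 0.513 0.323 65.558
5 0.246 0.074 67.609
6 0.118 0.017 68.593
final: 68.593 0.278

Arc 1: start y=11.450, vy=17.110 → t=4.063, apex=26.371, x_land=33.843, impact vy=-22.746
  bounce: vy ← 0.48·22.746 = 10.918
Arc 2: start y=0.000, vy=10.918 → t=2.226, apex=6.076, x_land=52.386, impact vy=-10.918
  bounce: vy ← 0.48·10.918 = 5.241
Arc 3: start y=0.000, vy=5.241 → t=1.068, apex=1.400, x_land=61.286, impact vy=-5.241
  bounce: vy ← 0.48·5.241 = 2.516
Arc 4: start y=0.000, vy=2.516 → t=0.513, apex=0.323, x_land=65.558, impact vy=-2.516
  bounce: vy ← 0.48·2.516 = 1.207
Arc 5: start y=0.000, vy=1.207 → t=0.246, apex=0.074, x_land=67.609, impact vy=-1.207
  bounce: vy ← 0.48·1.207 = 0.580
Arc 6: start y=0.000, vy=0.580 → t=0.118, apex=0.017, x_land=68.593, impact vy=-0.580
  bounce: vy ← 0.48·0.580 = 0.278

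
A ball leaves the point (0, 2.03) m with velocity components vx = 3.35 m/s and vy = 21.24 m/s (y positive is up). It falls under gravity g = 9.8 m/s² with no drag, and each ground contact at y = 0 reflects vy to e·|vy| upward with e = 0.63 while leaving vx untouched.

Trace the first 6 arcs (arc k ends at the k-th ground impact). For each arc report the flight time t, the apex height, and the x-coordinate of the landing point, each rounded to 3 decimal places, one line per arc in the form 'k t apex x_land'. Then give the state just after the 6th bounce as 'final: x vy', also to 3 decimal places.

1 4.428 25.047 14.835
2 2.849 9.941 24.378
3 1.795 3.946 30.390
4 1.131 1.566 34.178
5 0.712 0.622 36.564
6 0.449 0.247 38.067
final: 38.067 1.385

Arc 1: start y=2.030, vy=21.240 → t=4.428, apex=25.047, x_land=14.835, impact vy=-22.157
  bounce: vy ← 0.63·22.157 = 13.959
Arc 2: start y=0.000, vy=13.959 → t=2.849, apex=9.941, x_land=24.378, impact vy=-13.959
  bounce: vy ← 0.63·13.959 = 8.794
Arc 3: start y=0.000, vy=8.794 → t=1.795, apex=3.946, x_land=30.390, impact vy=-8.794
  bounce: vy ← 0.63·8.794 = 5.540
Arc 4: start y=0.000, vy=5.540 → t=1.131, apex=1.566, x_land=34.178, impact vy=-5.540
  bounce: vy ← 0.63·5.540 = 3.490
Arc 5: start y=0.000, vy=3.490 → t=0.712, apex=0.622, x_land=36.564, impact vy=-3.490
  bounce: vy ← 0.63·3.490 = 2.199
Arc 6: start y=0.000, vy=2.199 → t=0.449, apex=0.247, x_land=38.067, impact vy=-2.199
  bounce: vy ← 0.63·2.199 = 1.385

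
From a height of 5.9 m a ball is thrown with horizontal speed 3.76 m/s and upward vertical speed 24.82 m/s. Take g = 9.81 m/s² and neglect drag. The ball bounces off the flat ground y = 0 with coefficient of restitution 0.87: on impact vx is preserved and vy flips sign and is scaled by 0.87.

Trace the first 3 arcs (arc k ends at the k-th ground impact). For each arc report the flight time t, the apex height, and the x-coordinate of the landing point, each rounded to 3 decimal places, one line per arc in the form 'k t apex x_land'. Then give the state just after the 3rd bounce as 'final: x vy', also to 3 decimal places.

Arc 1: start y=5.900, vy=24.820 → t=5.288, apex=37.298, x_land=19.881, impact vy=-27.052
  bounce: vy ← 0.87·27.052 = 23.535
Arc 2: start y=0.000, vy=23.535 → t=4.798, apex=28.231, x_land=37.923, impact vy=-23.535
  bounce: vy ← 0.87·23.535 = 20.475
Arc 3: start y=0.000, vy=20.475 → t=4.174, apex=21.368, x_land=53.618, impact vy=-20.475
  bounce: vy ← 0.87·20.475 = 17.814

1 5.288 37.298 19.881
2 4.798 28.231 37.923
3 4.174 21.368 53.618
final: 53.618 17.814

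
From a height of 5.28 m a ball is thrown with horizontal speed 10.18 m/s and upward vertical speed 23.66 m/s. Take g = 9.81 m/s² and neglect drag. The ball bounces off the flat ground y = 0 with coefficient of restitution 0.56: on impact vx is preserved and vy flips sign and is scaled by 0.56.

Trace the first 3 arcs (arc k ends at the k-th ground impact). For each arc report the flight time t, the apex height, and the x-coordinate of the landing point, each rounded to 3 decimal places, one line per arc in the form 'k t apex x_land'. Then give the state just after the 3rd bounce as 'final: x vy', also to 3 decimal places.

Arc 1: start y=5.280, vy=23.660 → t=5.037, apex=33.812, x_land=51.280, impact vy=-25.756
  bounce: vy ← 0.56·25.756 = 14.424
Arc 2: start y=0.000, vy=14.424 → t=2.941, apex=10.603, x_land=81.215, impact vy=-14.424
  bounce: vy ← 0.56·14.424 = 8.077
Arc 3: start y=0.000, vy=8.077 → t=1.647, apex=3.325, x_land=97.979, impact vy=-8.077
  bounce: vy ← 0.56·8.077 = 4.523

1 5.037 33.812 51.280
2 2.941 10.603 81.215
3 1.647 3.325 97.979
final: 97.979 4.523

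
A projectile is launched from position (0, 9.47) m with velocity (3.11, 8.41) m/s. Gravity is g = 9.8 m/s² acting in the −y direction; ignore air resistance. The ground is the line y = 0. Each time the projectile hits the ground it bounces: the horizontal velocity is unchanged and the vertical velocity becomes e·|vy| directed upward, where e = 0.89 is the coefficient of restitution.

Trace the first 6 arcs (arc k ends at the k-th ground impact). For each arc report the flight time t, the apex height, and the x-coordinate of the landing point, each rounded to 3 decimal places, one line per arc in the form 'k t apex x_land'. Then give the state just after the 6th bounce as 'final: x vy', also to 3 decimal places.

1 2.492 13.079 7.750
2 2.908 10.360 16.794
3 2.588 8.206 24.843
4 2.303 6.500 32.007
5 2.050 5.148 38.383
6 1.825 4.078 44.057
final: 44.057 7.957

Arc 1: start y=9.470, vy=8.410 → t=2.492, apex=13.079, x_land=7.750, impact vy=-16.011
  bounce: vy ← 0.89·16.011 = 14.249
Arc 2: start y=0.000, vy=14.249 → t=2.908, apex=10.360, x_land=16.794, impact vy=-14.249
  bounce: vy ← 0.89·14.249 = 12.682
Arc 3: start y=0.000, vy=12.682 → t=2.588, apex=8.206, x_land=24.843, impact vy=-12.682
  bounce: vy ← 0.89·12.682 = 11.287
Arc 4: start y=0.000, vy=11.287 → t=2.303, apex=6.500, x_land=32.007, impact vy=-11.287
  bounce: vy ← 0.89·11.287 = 10.045
Arc 5: start y=0.000, vy=10.045 → t=2.050, apex=5.148, x_land=38.383, impact vy=-10.045
  bounce: vy ← 0.89·10.045 = 8.940
Arc 6: start y=0.000, vy=8.940 → t=1.825, apex=4.078, x_land=44.057, impact vy=-8.940
  bounce: vy ← 0.89·8.940 = 7.957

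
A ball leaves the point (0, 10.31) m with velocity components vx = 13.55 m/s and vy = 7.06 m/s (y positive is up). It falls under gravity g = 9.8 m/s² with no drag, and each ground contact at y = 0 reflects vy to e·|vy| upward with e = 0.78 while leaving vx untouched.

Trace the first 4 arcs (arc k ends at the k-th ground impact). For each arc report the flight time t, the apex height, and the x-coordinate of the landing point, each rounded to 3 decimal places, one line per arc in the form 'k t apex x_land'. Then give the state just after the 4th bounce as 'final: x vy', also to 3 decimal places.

Arc 1: start y=10.310, vy=7.060 → t=2.340, apex=12.853, x_land=31.707, impact vy=-15.872
  bounce: vy ← 0.78·15.872 = 12.380
Arc 2: start y=0.000, vy=12.380 → t=2.527, apex=7.820, x_land=65.942, impact vy=-12.380
  bounce: vy ← 0.78·12.380 = 9.657
Arc 3: start y=0.000, vy=9.657 → t=1.971, apex=4.758, x_land=92.645, impact vy=-9.657
  bounce: vy ← 0.78·9.657 = 7.532
Arc 4: start y=0.000, vy=7.532 → t=1.537, apex=2.894, x_land=113.474, impact vy=-7.532
  bounce: vy ← 0.78·7.532 = 5.875

1 2.340 12.853 31.707
2 2.527 7.820 65.942
3 1.971 4.758 92.645
4 1.537 2.894 113.474
final: 113.474 5.875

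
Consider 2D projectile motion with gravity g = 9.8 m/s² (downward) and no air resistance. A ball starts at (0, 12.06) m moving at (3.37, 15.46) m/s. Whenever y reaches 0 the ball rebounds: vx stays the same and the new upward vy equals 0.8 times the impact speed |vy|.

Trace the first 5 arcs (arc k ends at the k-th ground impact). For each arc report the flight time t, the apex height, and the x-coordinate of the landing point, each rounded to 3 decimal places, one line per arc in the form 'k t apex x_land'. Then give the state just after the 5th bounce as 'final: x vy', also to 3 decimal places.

Arc 1: start y=12.060, vy=15.460 → t=3.802, apex=24.254, x_land=12.814, impact vy=-21.803
  bounce: vy ← 0.8·21.803 = 17.443
Arc 2: start y=0.000, vy=17.443 → t=3.560, apex=15.523, x_land=24.810, impact vy=-17.443
  bounce: vy ← 0.8·17.443 = 13.954
Arc 3: start y=0.000, vy=13.954 → t=2.848, apex=9.935, x_land=34.407, impact vy=-13.954
  bounce: vy ← 0.8·13.954 = 11.163
Arc 4: start y=0.000, vy=11.163 → t=2.278, apex=6.358, x_land=42.085, impact vy=-11.163
  bounce: vy ← 0.8·11.163 = 8.931
Arc 5: start y=0.000, vy=8.931 → t=1.823, apex=4.069, x_land=48.227, impact vy=-8.931
  bounce: vy ← 0.8·8.931 = 7.145

1 3.802 24.254 12.814
2 3.560 15.523 24.810
3 2.848 9.935 34.407
4 2.278 6.358 42.085
5 1.823 4.069 48.227
final: 48.227 7.145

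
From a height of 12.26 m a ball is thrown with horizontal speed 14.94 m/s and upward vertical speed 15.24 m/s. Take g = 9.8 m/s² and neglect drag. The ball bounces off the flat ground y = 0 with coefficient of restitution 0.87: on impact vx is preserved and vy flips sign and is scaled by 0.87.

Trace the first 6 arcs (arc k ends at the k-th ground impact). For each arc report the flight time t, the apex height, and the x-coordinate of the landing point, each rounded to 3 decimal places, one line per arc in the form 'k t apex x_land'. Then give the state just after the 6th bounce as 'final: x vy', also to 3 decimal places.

Arc 1: start y=12.260, vy=15.240 → t=3.773, apex=24.110, x_land=56.373, impact vy=-21.738
  bounce: vy ← 0.87·21.738 = 18.912
Arc 2: start y=0.000, vy=18.912 → t=3.860, apex=18.249, x_land=114.036, impact vy=-18.912
  bounce: vy ← 0.87·18.912 = 16.454
Arc 3: start y=0.000, vy=16.454 → t=3.358, apex=13.812, x_land=164.203, impact vy=-16.454
  bounce: vy ← 0.87·16.454 = 14.315
Arc 4: start y=0.000, vy=14.315 → t=2.921, apex=10.455, x_land=207.849, impact vy=-14.315
  bounce: vy ← 0.87·14.315 = 12.454
Arc 5: start y=0.000, vy=12.454 → t=2.542, apex=7.913, x_land=245.820, impact vy=-12.454
  bounce: vy ← 0.87·12.454 = 10.835
Arc 6: start y=0.000, vy=10.835 → t=2.211, apex=5.989, x_land=278.855, impact vy=-10.835
  bounce: vy ← 0.87·10.835 = 9.426

1 3.773 24.110 56.373
2 3.860 18.249 114.036
3 3.358 13.812 164.203
4 2.921 10.455 207.849
5 2.542 7.913 245.820
6 2.211 5.989 278.855
final: 278.855 9.426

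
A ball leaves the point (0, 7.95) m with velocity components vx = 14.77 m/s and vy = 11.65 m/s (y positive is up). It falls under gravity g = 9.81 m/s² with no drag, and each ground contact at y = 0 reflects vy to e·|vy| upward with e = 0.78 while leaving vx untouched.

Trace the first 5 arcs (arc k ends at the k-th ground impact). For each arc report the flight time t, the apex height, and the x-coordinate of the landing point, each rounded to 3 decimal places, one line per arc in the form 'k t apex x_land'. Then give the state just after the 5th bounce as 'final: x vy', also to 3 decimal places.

Arc 1: start y=7.950, vy=11.650 → t=2.929, apex=14.868, x_land=43.255, impact vy=-17.079
  bounce: vy ← 0.78·17.079 = 13.322
Arc 2: start y=0.000, vy=13.322 → t=2.716, apex=9.045, x_land=83.370, impact vy=-13.322
  bounce: vy ← 0.78·13.322 = 10.391
Arc 3: start y=0.000, vy=10.391 → t=2.118, apex=5.503, x_land=114.659, impact vy=-10.391
  bounce: vy ← 0.78·10.391 = 8.105
Arc 4: start y=0.000, vy=8.105 → t=1.652, apex=3.348, x_land=139.065, impact vy=-8.105
  bounce: vy ← 0.78·8.105 = 6.322
Arc 5: start y=0.000, vy=6.322 → t=1.289, apex=2.037, x_land=158.102, impact vy=-6.322
  bounce: vy ← 0.78·6.322 = 4.931

1 2.929 14.868 43.255
2 2.716 9.045 83.370
3 2.118 5.503 114.659
4 1.652 3.348 139.065
5 1.289 2.037 158.102
final: 158.102 4.931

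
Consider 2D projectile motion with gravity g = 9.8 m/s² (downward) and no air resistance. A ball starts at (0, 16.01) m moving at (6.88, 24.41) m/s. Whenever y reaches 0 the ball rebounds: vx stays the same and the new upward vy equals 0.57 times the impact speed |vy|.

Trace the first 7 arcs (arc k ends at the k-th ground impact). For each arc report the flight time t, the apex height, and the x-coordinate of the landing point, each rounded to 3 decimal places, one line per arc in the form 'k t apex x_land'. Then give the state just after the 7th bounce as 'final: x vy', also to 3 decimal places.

Arc 1: start y=16.010, vy=24.410 → t=5.568, apex=46.410, x_land=38.311, impact vy=-30.160
  bounce: vy ← 0.57·30.160 = 17.191
Arc 2: start y=0.000, vy=17.191 → t=3.508, apex=15.079, x_land=62.449, impact vy=-17.191
  bounce: vy ← 0.57·17.191 = 9.799
Arc 3: start y=0.000, vy=9.799 → t=2.000, apex=4.899, x_land=76.207, impact vy=-9.799
  bounce: vy ← 0.57·9.799 = 5.585
Arc 4: start y=0.000, vy=5.585 → t=1.140, apex=1.592, x_land=84.050, impact vy=-5.585
  bounce: vy ← 0.57·5.585 = 3.184
Arc 5: start y=0.000, vy=3.184 → t=0.650, apex=0.517, x_land=88.520, impact vy=-3.184
  bounce: vy ← 0.57·3.184 = 1.815
Arc 6: start y=0.000, vy=1.815 → t=0.370, apex=0.168, x_land=91.068, impact vy=-1.815
  bounce: vy ← 0.57·1.815 = 1.034
Arc 7: start y=0.000, vy=1.034 → t=0.211, apex=0.055, x_land=92.520, impact vy=-1.034
  bounce: vy ← 0.57·1.034 = 0.590

1 5.568 46.410 38.311
2 3.508 15.079 62.449
3 2.000 4.899 76.207
4 1.140 1.592 84.050
5 0.650 0.517 88.520
6 0.370 0.168 91.068
7 0.211 0.055 92.520
final: 92.520 0.590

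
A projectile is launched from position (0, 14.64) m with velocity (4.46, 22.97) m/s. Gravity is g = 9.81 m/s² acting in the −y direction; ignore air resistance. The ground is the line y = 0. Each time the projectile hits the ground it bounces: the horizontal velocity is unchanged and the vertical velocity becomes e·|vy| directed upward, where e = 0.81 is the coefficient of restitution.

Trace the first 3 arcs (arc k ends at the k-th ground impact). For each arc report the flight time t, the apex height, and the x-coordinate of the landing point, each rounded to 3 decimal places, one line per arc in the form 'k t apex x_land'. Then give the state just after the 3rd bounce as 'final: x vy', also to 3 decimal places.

1 5.251 41.532 23.421
2 4.714 27.249 44.445
3 3.818 17.878 61.475
final: 61.475 15.170

Arc 1: start y=14.640, vy=22.970 → t=5.251, apex=41.532, x_land=23.421, impact vy=-28.546
  bounce: vy ← 0.81·28.546 = 23.122
Arc 2: start y=0.000, vy=23.122 → t=4.714, apex=27.249, x_land=44.445, impact vy=-23.122
  bounce: vy ← 0.81·23.122 = 18.729
Arc 3: start y=0.000, vy=18.729 → t=3.818, apex=17.878, x_land=61.475, impact vy=-18.729
  bounce: vy ← 0.81·18.729 = 15.170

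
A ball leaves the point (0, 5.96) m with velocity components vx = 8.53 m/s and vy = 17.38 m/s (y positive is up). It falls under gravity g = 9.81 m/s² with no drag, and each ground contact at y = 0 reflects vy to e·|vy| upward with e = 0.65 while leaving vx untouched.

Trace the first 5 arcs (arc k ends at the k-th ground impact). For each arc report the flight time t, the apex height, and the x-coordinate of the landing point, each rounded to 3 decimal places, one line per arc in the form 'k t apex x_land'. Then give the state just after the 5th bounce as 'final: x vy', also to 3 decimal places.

1 3.858 21.356 32.911
2 2.713 9.023 56.049
3 1.763 3.812 71.089
4 1.146 1.611 80.865
5 0.745 0.680 87.219
final: 87.219 2.375

Arc 1: start y=5.960, vy=17.380 → t=3.858, apex=21.356, x_land=32.911, impact vy=-20.469
  bounce: vy ← 0.65·20.469 = 13.305
Arc 2: start y=0.000, vy=13.305 → t=2.713, apex=9.023, x_land=56.049, impact vy=-13.305
  bounce: vy ← 0.65·13.305 = 8.648
Arc 3: start y=0.000, vy=8.648 → t=1.763, apex=3.812, x_land=71.089, impact vy=-8.648
  bounce: vy ← 0.65·8.648 = 5.621
Arc 4: start y=0.000, vy=5.621 → t=1.146, apex=1.611, x_land=80.865, impact vy=-5.621
  bounce: vy ← 0.65·5.621 = 3.654
Arc 5: start y=0.000, vy=3.654 → t=0.745, apex=0.680, x_land=87.219, impact vy=-3.654
  bounce: vy ← 0.65·3.654 = 2.375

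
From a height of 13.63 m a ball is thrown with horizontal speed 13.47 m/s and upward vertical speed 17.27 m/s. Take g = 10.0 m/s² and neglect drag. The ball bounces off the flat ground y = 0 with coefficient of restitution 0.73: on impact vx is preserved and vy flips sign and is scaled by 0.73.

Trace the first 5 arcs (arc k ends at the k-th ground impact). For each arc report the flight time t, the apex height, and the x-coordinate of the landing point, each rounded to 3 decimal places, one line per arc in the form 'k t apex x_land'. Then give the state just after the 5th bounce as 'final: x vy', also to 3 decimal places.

Arc 1: start y=13.630, vy=17.270 → t=4.116, apex=28.543, x_land=55.446, impact vy=-23.893
  bounce: vy ← 0.73·23.893 = 17.442
Arc 2: start y=0.000, vy=17.442 → t=3.488, apex=15.210, x_land=102.433, impact vy=-17.442
  bounce: vy ← 0.73·17.442 = 12.732
Arc 3: start y=0.000, vy=12.732 → t=2.546, apex=8.106, x_land=136.734, impact vy=-12.732
  bounce: vy ← 0.73·12.732 = 9.295
Arc 4: start y=0.000, vy=9.295 → t=1.859, apex=4.319, x_land=161.774, impact vy=-9.295
  bounce: vy ← 0.73·9.295 = 6.785
Arc 5: start y=0.000, vy=6.785 → t=1.357, apex=2.302, x_land=180.053, impact vy=-6.785
  bounce: vy ← 0.73·6.785 = 4.953

1 4.116 28.543 55.446
2 3.488 15.210 102.433
3 2.546 8.106 136.734
4 1.859 4.319 161.774
5 1.357 2.302 180.053
final: 180.053 4.953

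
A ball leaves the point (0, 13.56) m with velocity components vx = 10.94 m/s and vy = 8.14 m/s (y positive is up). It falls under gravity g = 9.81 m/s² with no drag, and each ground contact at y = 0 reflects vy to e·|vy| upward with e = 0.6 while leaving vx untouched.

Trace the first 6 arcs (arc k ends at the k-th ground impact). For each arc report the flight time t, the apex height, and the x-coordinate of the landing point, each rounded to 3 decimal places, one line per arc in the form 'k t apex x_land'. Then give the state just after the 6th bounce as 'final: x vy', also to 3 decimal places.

Arc 1: start y=13.560, vy=8.140 → t=2.688, apex=16.937, x_land=29.407, impact vy=-18.229
  bounce: vy ← 0.6·18.229 = 10.938
Arc 2: start y=0.000, vy=10.938 → t=2.230, apex=6.097, x_land=53.802, impact vy=-10.938
  bounce: vy ← 0.6·10.938 = 6.563
Arc 3: start y=0.000, vy=6.563 → t=1.338, apex=2.195, x_land=68.439, impact vy=-6.563
  bounce: vy ← 0.6·6.563 = 3.938
Arc 4: start y=0.000, vy=3.938 → t=0.803, apex=0.790, x_land=77.221, impact vy=-3.938
  bounce: vy ← 0.6·3.938 = 2.363
Arc 5: start y=0.000, vy=2.363 → t=0.482, apex=0.284, x_land=82.490, impact vy=-2.363
  bounce: vy ← 0.6·2.363 = 1.418
Arc 6: start y=0.000, vy=1.418 → t=0.289, apex=0.102, x_land=85.652, impact vy=-1.418
  bounce: vy ← 0.6·1.418 = 0.851

1 2.688 16.937 29.407
2 2.230 6.097 53.802
3 1.338 2.195 68.439
4 0.803 0.790 77.221
5 0.482 0.284 82.490
6 0.289 0.102 85.652
final: 85.652 0.851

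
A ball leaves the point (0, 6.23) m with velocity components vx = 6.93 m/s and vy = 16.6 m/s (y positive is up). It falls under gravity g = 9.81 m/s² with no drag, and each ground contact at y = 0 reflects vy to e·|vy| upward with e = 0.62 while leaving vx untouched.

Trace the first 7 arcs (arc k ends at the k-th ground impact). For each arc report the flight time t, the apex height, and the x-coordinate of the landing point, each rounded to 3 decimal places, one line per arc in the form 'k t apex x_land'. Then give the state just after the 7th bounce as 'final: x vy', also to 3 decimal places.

1 3.725 20.275 25.816
2 2.521 7.794 43.287
3 1.563 2.996 54.119
4 0.969 1.152 60.835
5 0.601 0.443 64.998
6 0.373 0.170 67.580
7 0.231 0.065 69.181
final: 69.181 0.702

Arc 1: start y=6.230, vy=16.600 → t=3.725, apex=20.275, x_land=25.816, impact vy=-19.945
  bounce: vy ← 0.62·19.945 = 12.366
Arc 2: start y=0.000, vy=12.366 → t=2.521, apex=7.794, x_land=43.287, impact vy=-12.366
  bounce: vy ← 0.62·12.366 = 7.667
Arc 3: start y=0.000, vy=7.667 → t=1.563, apex=2.996, x_land=54.119, impact vy=-7.667
  bounce: vy ← 0.62·7.667 = 4.753
Arc 4: start y=0.000, vy=4.753 → t=0.969, apex=1.152, x_land=60.835, impact vy=-4.753
  bounce: vy ← 0.62·4.753 = 2.947
Arc 5: start y=0.000, vy=2.947 → t=0.601, apex=0.443, x_land=64.998, impact vy=-2.947
  bounce: vy ← 0.62·2.947 = 1.827
Arc 6: start y=0.000, vy=1.827 → t=0.373, apex=0.170, x_land=67.580, impact vy=-1.827
  bounce: vy ← 0.62·1.827 = 1.133
Arc 7: start y=0.000, vy=1.133 → t=0.231, apex=0.065, x_land=69.181, impact vy=-1.133
  bounce: vy ← 0.62·1.133 = 0.702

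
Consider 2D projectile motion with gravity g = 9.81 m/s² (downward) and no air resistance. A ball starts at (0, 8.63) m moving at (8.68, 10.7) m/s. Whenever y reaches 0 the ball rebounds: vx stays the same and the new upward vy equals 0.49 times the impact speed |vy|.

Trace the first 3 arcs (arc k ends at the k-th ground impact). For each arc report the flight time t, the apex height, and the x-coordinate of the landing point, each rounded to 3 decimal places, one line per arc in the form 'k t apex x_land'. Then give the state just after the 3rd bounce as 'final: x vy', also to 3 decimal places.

1 2.808 14.465 24.374
2 1.683 3.473 38.982
3 0.825 0.834 46.140
final: 46.140 1.982

Arc 1: start y=8.630, vy=10.700 → t=2.808, apex=14.465, x_land=24.374, impact vy=-16.847
  bounce: vy ← 0.49·16.847 = 8.255
Arc 2: start y=0.000, vy=8.255 → t=1.683, apex=3.473, x_land=38.982, impact vy=-8.255
  bounce: vy ← 0.49·8.255 = 4.045
Arc 3: start y=0.000, vy=4.045 → t=0.825, apex=0.834, x_land=46.140, impact vy=-4.045
  bounce: vy ← 0.49·4.045 = 1.982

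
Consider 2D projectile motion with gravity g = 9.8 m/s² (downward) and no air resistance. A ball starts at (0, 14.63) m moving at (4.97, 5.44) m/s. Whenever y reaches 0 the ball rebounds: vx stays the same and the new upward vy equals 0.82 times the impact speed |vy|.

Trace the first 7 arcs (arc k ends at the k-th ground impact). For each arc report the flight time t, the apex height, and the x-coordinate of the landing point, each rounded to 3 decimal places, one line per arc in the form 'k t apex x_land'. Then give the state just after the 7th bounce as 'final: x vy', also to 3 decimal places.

Arc 1: start y=14.630, vy=5.440 → t=2.370, apex=16.140, x_land=11.779, impact vy=-17.786
  bounce: vy ← 0.82·17.786 = 14.585
Arc 2: start y=0.000, vy=14.585 → t=2.976, apex=10.852, x_land=26.572, impact vy=-14.585
  bounce: vy ← 0.82·14.585 = 11.959
Arc 3: start y=0.000, vy=11.959 → t=2.441, apex=7.297, x_land=38.702, impact vy=-11.959
  bounce: vy ← 0.82·11.959 = 9.807
Arc 4: start y=0.000, vy=9.807 → t=2.001, apex=4.907, x_land=48.649, impact vy=-9.807
  bounce: vy ← 0.82·9.807 = 8.041
Arc 5: start y=0.000, vy=8.041 → t=1.641, apex=3.299, x_land=56.805, impact vy=-8.041
  bounce: vy ← 0.82·8.041 = 6.594
Arc 6: start y=0.000, vy=6.594 → t=1.346, apex=2.218, x_land=63.493, impact vy=-6.594
  bounce: vy ← 0.82·6.594 = 5.407
Arc 7: start y=0.000, vy=5.407 → t=1.103, apex=1.492, x_land=68.977, impact vy=-5.407
  bounce: vy ← 0.82·5.407 = 4.434

1 2.370 16.140 11.779
2 2.976 10.852 26.572
3 2.441 7.297 38.702
4 2.001 4.907 48.649
5 1.641 3.299 56.805
6 1.346 2.218 63.493
7 1.103 1.492 68.977
final: 68.977 4.434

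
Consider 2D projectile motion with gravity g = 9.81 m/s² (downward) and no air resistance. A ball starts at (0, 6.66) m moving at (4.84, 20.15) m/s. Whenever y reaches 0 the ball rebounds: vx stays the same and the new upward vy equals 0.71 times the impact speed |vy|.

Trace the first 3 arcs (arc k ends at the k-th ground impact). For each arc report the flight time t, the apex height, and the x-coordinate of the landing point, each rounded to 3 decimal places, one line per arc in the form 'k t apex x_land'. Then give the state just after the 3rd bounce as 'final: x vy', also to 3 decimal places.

Arc 1: start y=6.660, vy=20.150 → t=4.416, apex=27.354, x_land=21.371, impact vy=-23.167
  bounce: vy ← 0.71·23.167 = 16.448
Arc 2: start y=0.000, vy=16.448 → t=3.353, apex=13.789, x_land=37.602, impact vy=-16.448
  bounce: vy ← 0.71·16.448 = 11.678
Arc 3: start y=0.000, vy=11.678 → t=2.381, apex=6.951, x_land=49.125, impact vy=-11.678
  bounce: vy ← 0.71·11.678 = 8.292

1 4.416 27.354 21.371
2 3.353 13.789 37.602
3 2.381 6.951 49.125
final: 49.125 8.292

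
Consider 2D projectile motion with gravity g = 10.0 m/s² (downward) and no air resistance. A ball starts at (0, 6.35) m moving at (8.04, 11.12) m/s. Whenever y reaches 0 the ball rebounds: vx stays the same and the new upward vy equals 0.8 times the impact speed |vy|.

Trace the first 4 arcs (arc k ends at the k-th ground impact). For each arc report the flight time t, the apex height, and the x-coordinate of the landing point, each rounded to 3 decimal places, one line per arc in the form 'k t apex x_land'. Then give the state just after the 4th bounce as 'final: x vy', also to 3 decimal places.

1 2.695 12.533 21.669
2 2.533 8.021 42.036
3 2.027 5.133 58.329
4 1.621 3.285 71.363
final: 71.363 6.485

Arc 1: start y=6.350, vy=11.120 → t=2.695, apex=12.533, x_land=21.669, impact vy=-15.832
  bounce: vy ← 0.8·15.832 = 12.666
Arc 2: start y=0.000, vy=12.666 → t=2.533, apex=8.021, x_land=42.036, impact vy=-12.666
  bounce: vy ← 0.8·12.666 = 10.133
Arc 3: start y=0.000, vy=10.133 → t=2.027, apex=5.133, x_land=58.329, impact vy=-10.133
  bounce: vy ← 0.8·10.133 = 8.106
Arc 4: start y=0.000, vy=8.106 → t=1.621, apex=3.285, x_land=71.363, impact vy=-8.106
  bounce: vy ← 0.8·8.106 = 6.485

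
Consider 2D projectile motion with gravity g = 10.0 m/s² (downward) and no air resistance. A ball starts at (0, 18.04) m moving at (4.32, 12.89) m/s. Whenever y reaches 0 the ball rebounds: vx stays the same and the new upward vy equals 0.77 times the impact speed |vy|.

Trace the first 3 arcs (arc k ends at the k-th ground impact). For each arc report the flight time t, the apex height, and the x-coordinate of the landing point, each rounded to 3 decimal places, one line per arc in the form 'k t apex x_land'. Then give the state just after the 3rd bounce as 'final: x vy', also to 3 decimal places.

1 3.585 26.348 15.485
2 3.535 15.621 30.757
3 2.722 9.262 42.516
final: 42.516 10.480

Arc 1: start y=18.040, vy=12.890 → t=3.585, apex=26.348, x_land=15.485, impact vy=-22.955
  bounce: vy ← 0.77·22.955 = 17.676
Arc 2: start y=0.000, vy=17.676 → t=3.535, apex=15.621, x_land=30.757, impact vy=-17.676
  bounce: vy ← 0.77·17.676 = 13.610
Arc 3: start y=0.000, vy=13.610 → t=2.722, apex=9.262, x_land=42.516, impact vy=-13.610
  bounce: vy ← 0.77·13.610 = 10.480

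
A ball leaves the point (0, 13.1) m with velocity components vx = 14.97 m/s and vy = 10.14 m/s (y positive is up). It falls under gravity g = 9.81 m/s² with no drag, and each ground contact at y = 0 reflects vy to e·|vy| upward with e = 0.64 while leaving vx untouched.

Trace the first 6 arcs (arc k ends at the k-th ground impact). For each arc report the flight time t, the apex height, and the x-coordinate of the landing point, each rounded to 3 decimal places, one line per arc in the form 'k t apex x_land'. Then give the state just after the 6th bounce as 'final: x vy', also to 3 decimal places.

Arc 1: start y=13.100, vy=10.140 → t=2.967, apex=18.341, x_land=44.421, impact vy=-18.969
  bounce: vy ← 0.64·18.969 = 12.140
Arc 2: start y=0.000, vy=12.140 → t=2.475, apex=7.512, x_land=81.473, impact vy=-12.140
  bounce: vy ← 0.64·12.140 = 7.770
Arc 3: start y=0.000, vy=7.770 → t=1.584, apex=3.077, x_land=105.187, impact vy=-7.770
  bounce: vy ← 0.64·7.770 = 4.973
Arc 4: start y=0.000, vy=4.973 → t=1.014, apex=1.260, x_land=120.364, impact vy=-4.973
  bounce: vy ← 0.64·4.973 = 3.183
Arc 5: start y=0.000, vy=3.183 → t=0.649, apex=0.516, x_land=130.077, impact vy=-3.183
  bounce: vy ← 0.64·3.183 = 2.037
Arc 6: start y=0.000, vy=2.037 → t=0.415, apex=0.211, x_land=136.293, impact vy=-2.037
  bounce: vy ← 0.64·2.037 = 1.304

1 2.967 18.341 44.421
2 2.475 7.512 81.473
3 1.584 3.077 105.187
4 1.014 1.260 120.364
5 0.649 0.516 130.077
6 0.415 0.211 136.293
final: 136.293 1.304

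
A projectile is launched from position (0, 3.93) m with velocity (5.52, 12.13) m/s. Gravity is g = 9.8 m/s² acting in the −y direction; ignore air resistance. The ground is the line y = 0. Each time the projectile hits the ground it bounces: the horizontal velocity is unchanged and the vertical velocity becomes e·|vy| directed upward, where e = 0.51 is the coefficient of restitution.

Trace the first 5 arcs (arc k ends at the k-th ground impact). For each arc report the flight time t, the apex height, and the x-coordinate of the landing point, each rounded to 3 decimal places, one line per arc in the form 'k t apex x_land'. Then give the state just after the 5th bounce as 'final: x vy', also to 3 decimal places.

Arc 1: start y=3.930, vy=12.130 → t=2.766, apex=11.437, x_land=15.266, impact vy=-14.972
  bounce: vy ← 0.51·14.972 = 7.636
Arc 2: start y=0.000, vy=7.636 → t=1.558, apex=2.975, x_land=23.868, impact vy=-7.636
  bounce: vy ← 0.51·7.636 = 3.894
Arc 3: start y=0.000, vy=3.894 → t=0.795, apex=0.774, x_land=28.255, impact vy=-3.894
  bounce: vy ← 0.51·3.894 = 1.986
Arc 4: start y=0.000, vy=1.986 → t=0.405, apex=0.201, x_land=30.492, impact vy=-1.986
  bounce: vy ← 0.51·1.986 = 1.013
Arc 5: start y=0.000, vy=1.013 → t=0.207, apex=0.052, x_land=31.633, impact vy=-1.013
  bounce: vy ← 0.51·1.013 = 0.517

1 2.766 11.437 15.266
2 1.558 2.975 23.868
3 0.795 0.774 28.255
4 0.405 0.201 30.492
5 0.207 0.052 31.633
final: 31.633 0.517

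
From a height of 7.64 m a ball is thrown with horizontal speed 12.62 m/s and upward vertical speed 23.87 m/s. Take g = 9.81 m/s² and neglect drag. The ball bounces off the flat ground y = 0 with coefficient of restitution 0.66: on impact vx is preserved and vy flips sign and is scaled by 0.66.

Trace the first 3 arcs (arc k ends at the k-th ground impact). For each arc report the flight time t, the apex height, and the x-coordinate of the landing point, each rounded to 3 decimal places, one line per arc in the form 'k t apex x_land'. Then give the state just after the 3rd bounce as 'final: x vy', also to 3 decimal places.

1 5.168 36.681 65.218
2 3.610 15.978 110.773
3 2.382 6.960 140.839
final: 140.839 7.713

Arc 1: start y=7.640, vy=23.870 → t=5.168, apex=36.681, x_land=65.218, impact vy=-26.827
  bounce: vy ← 0.66·26.827 = 17.706
Arc 2: start y=0.000, vy=17.706 → t=3.610, apex=15.978, x_land=110.773, impact vy=-17.706
  bounce: vy ← 0.66·17.706 = 11.686
Arc 3: start y=0.000, vy=11.686 → t=2.382, apex=6.960, x_land=140.839, impact vy=-11.686
  bounce: vy ← 0.66·11.686 = 7.713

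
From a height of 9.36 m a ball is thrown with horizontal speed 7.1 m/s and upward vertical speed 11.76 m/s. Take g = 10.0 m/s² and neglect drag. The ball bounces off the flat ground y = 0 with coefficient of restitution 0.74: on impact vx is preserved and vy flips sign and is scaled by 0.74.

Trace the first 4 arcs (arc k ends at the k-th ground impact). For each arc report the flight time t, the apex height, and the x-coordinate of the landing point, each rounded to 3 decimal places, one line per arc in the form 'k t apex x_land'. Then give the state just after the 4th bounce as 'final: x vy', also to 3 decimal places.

Arc 1: start y=9.360, vy=11.760 → t=2.980, apex=16.275, x_land=21.159, impact vy=-18.042
  bounce: vy ← 0.74·18.042 = 13.351
Arc 2: start y=0.000, vy=13.351 → t=2.670, apex=8.912, x_land=40.117, impact vy=-13.351
  bounce: vy ← 0.74·13.351 = 9.880
Arc 3: start y=0.000, vy=9.880 → t=1.976, apex=4.880, x_land=54.146, impact vy=-9.880
  bounce: vy ← 0.74·9.880 = 7.311
Arc 4: start y=0.000, vy=7.311 → t=1.462, apex=2.672, x_land=64.528, impact vy=-7.311
  bounce: vy ← 0.74·7.311 = 5.410

1 2.980 16.275 21.159
2 2.670 8.912 40.117
3 1.976 4.880 54.146
4 1.462 2.672 64.528
final: 64.528 5.410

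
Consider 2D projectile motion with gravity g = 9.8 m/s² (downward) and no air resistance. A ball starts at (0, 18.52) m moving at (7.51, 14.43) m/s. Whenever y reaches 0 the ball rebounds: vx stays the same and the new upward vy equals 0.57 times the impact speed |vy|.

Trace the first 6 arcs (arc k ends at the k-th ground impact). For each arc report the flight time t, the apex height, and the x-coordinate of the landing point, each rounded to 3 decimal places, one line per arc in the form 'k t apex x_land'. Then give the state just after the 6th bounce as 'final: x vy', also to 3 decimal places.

1 3.911 29.144 29.373
2 2.780 9.469 50.253
3 1.585 3.076 62.154
4 0.903 1.000 68.938
5 0.515 0.325 72.805
6 0.293 0.106 75.009
final: 75.009 0.820

Arc 1: start y=18.520, vy=14.430 → t=3.911, apex=29.144, x_land=29.373, impact vy=-23.900
  bounce: vy ← 0.57·23.900 = 13.623
Arc 2: start y=0.000, vy=13.623 → t=2.780, apex=9.469, x_land=50.253, impact vy=-13.623
  bounce: vy ← 0.57·13.623 = 7.765
Arc 3: start y=0.000, vy=7.765 → t=1.585, apex=3.076, x_land=62.154, impact vy=-7.765
  bounce: vy ← 0.57·7.765 = 4.426
Arc 4: start y=0.000, vy=4.426 → t=0.903, apex=1.000, x_land=68.938, impact vy=-4.426
  bounce: vy ← 0.57·4.426 = 2.523
Arc 5: start y=0.000, vy=2.523 → t=0.515, apex=0.325, x_land=72.805, impact vy=-2.523
  bounce: vy ← 0.57·2.523 = 1.438
Arc 6: start y=0.000, vy=1.438 → t=0.293, apex=0.106, x_land=75.009, impact vy=-1.438
  bounce: vy ← 0.57·1.438 = 0.820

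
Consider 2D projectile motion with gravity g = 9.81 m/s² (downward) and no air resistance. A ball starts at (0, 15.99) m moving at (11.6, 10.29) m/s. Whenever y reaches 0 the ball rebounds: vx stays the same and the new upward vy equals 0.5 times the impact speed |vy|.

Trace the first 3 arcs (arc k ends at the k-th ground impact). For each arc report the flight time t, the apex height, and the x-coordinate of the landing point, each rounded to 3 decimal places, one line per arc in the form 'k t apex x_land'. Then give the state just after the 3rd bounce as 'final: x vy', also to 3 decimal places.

Arc 1: start y=15.990, vy=10.290 → t=3.137, apex=21.387, x_land=36.390, impact vy=-20.484
  bounce: vy ← 0.5·20.484 = 10.242
Arc 2: start y=0.000, vy=10.242 → t=2.088, apex=5.347, x_land=60.612, impact vy=-10.242
  bounce: vy ← 0.5·10.242 = 5.121
Arc 3: start y=0.000, vy=5.121 → t=1.044, apex=1.337, x_land=72.723, impact vy=-5.121
  bounce: vy ← 0.5·5.121 = 2.561

1 3.137 21.387 36.390
2 2.088 5.347 60.612
3 1.044 1.337 72.723
final: 72.723 2.561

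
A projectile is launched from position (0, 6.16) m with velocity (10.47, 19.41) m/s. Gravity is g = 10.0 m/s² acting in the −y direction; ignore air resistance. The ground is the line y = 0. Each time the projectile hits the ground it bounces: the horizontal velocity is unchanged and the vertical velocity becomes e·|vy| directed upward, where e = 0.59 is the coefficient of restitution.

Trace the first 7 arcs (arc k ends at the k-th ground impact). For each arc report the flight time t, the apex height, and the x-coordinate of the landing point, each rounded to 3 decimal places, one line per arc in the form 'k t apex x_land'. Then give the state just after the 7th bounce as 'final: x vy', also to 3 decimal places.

1 4.177 24.997 43.733
2 2.638 8.702 71.357
3 1.557 3.029 87.655
4 0.918 1.054 97.271
5 0.542 0.367 102.945
6 0.320 0.128 106.292
7 0.189 0.044 108.267
final: 108.267 0.556

Arc 1: start y=6.160, vy=19.410 → t=4.177, apex=24.997, x_land=43.733, impact vy=-22.360
  bounce: vy ← 0.59·22.360 = 13.192
Arc 2: start y=0.000, vy=13.192 → t=2.638, apex=8.702, x_land=71.357, impact vy=-13.192
  bounce: vy ← 0.59·13.192 = 7.783
Arc 3: start y=0.000, vy=7.783 → t=1.557, apex=3.029, x_land=87.655, impact vy=-7.783
  bounce: vy ← 0.59·7.783 = 4.592
Arc 4: start y=0.000, vy=4.592 → t=0.918, apex=1.054, x_land=97.271, impact vy=-4.592
  bounce: vy ← 0.59·4.592 = 2.709
Arc 5: start y=0.000, vy=2.709 → t=0.542, apex=0.367, x_land=102.945, impact vy=-2.709
  bounce: vy ← 0.59·2.709 = 1.599
Arc 6: start y=0.000, vy=1.599 → t=0.320, apex=0.128, x_land=106.292, impact vy=-1.599
  bounce: vy ← 0.59·1.599 = 0.943
Arc 7: start y=0.000, vy=0.943 → t=0.189, apex=0.044, x_land=108.267, impact vy=-0.943
  bounce: vy ← 0.59·0.943 = 0.556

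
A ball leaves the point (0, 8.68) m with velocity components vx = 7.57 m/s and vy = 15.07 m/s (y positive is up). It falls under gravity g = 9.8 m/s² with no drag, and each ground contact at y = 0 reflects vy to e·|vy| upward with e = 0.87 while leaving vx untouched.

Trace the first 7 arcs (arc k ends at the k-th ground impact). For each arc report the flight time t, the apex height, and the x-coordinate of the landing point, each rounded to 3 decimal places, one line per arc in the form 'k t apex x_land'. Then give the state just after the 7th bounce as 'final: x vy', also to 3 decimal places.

Arc 1: start y=8.680, vy=15.070 → t=3.572, apex=20.267, x_land=27.036, impact vy=-19.931
  bounce: vy ← 0.87·19.931 = 17.340
Arc 2: start y=0.000, vy=17.340 → t=3.539, apex=15.340, x_land=53.824, impact vy=-17.340
  bounce: vy ← 0.87·17.340 = 15.086
Arc 3: start y=0.000, vy=15.086 → t=3.079, apex=11.611, x_land=77.130, impact vy=-15.086
  bounce: vy ← 0.87·15.086 = 13.124
Arc 4: start y=0.000, vy=13.124 → t=2.678, apex=8.788, x_land=97.406, impact vy=-13.124
  bounce: vy ← 0.87·13.124 = 11.418
Arc 5: start y=0.000, vy=11.418 → t=2.330, apex=6.652, x_land=115.046, impact vy=-11.418
  bounce: vy ← 0.87·11.418 = 9.934
Arc 6: start y=0.000, vy=9.934 → t=2.027, apex=5.035, x_land=130.393, impact vy=-9.934
  bounce: vy ← 0.87·9.934 = 8.642
Arc 7: start y=0.000, vy=8.642 → t=1.764, apex=3.811, x_land=143.744, impact vy=-8.642
  bounce: vy ← 0.87·8.642 = 7.519

1 3.572 20.267 27.036
2 3.539 15.340 53.824
3 3.079 11.611 77.130
4 2.678 8.788 97.406
5 2.330 6.652 115.046
6 2.027 5.035 130.393
7 1.764 3.811 143.744
final: 143.744 7.519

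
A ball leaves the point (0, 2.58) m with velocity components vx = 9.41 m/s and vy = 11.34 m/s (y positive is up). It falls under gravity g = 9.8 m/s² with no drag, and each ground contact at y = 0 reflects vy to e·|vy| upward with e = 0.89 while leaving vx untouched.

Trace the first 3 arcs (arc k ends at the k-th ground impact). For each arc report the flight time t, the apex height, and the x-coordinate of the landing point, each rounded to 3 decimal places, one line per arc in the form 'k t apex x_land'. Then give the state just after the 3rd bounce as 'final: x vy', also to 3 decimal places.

Arc 1: start y=2.580, vy=11.340 → t=2.523, apex=9.141, x_land=23.741, impact vy=-13.385
  bounce: vy ← 0.89·13.385 = 11.913
Arc 2: start y=0.000, vy=11.913 → t=2.431, apex=7.241, x_land=46.619, impact vy=-11.913
  bounce: vy ← 0.89·11.913 = 10.602
Arc 3: start y=0.000, vy=10.602 → t=2.164, apex=5.735, x_land=66.980, impact vy=-10.602
  bounce: vy ← 0.89·10.602 = 9.436

1 2.523 9.141 23.741
2 2.431 7.241 46.619
3 2.164 5.735 66.980
final: 66.980 9.436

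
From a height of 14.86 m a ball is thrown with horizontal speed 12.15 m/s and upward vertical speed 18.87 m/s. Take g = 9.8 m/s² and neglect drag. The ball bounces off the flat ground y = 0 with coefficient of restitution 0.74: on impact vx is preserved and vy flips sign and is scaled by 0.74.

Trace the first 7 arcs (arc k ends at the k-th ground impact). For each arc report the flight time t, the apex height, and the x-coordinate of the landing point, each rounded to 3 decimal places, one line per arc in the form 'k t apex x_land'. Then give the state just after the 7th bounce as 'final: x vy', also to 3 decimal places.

1 4.522 33.027 54.939
2 3.842 18.086 101.624
3 2.843 9.904 136.170
4 2.104 5.423 161.735
5 1.557 2.970 180.653
6 1.152 1.626 194.652
7 0.853 0.891 205.011
final: 205.011 3.092

Arc 1: start y=14.860, vy=18.870 → t=4.522, apex=33.027, x_land=54.939, impact vy=-25.443
  bounce: vy ← 0.74·25.443 = 18.828
Arc 2: start y=0.000, vy=18.828 → t=3.842, apex=18.086, x_land=101.624, impact vy=-18.828
  bounce: vy ← 0.74·18.828 = 13.932
Arc 3: start y=0.000, vy=13.932 → t=2.843, apex=9.904, x_land=136.170, impact vy=-13.932
  bounce: vy ← 0.74·13.932 = 10.310
Arc 4: start y=0.000, vy=10.310 → t=2.104, apex=5.423, x_land=161.735, impact vy=-10.310
  bounce: vy ← 0.74·10.310 = 7.629
Arc 5: start y=0.000, vy=7.629 → t=1.557, apex=2.970, x_land=180.653, impact vy=-7.629
  bounce: vy ← 0.74·7.629 = 5.646
Arc 6: start y=0.000, vy=5.646 → t=1.152, apex=1.626, x_land=194.652, impact vy=-5.646
  bounce: vy ← 0.74·5.646 = 4.178
Arc 7: start y=0.000, vy=4.178 → t=0.853, apex=0.891, x_land=205.011, impact vy=-4.178
  bounce: vy ← 0.74·4.178 = 3.092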